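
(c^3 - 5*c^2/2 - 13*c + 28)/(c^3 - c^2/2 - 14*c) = (c - 2)/c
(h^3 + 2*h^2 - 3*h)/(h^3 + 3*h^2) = (h - 1)/h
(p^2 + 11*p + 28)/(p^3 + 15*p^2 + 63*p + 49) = (p + 4)/(p^2 + 8*p + 7)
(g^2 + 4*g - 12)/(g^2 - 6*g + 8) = (g + 6)/(g - 4)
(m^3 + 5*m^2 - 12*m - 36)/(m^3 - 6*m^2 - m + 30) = (m + 6)/(m - 5)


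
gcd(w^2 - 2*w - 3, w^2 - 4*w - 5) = w + 1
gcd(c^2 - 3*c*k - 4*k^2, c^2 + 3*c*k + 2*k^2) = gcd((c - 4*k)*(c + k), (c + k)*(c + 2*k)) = c + k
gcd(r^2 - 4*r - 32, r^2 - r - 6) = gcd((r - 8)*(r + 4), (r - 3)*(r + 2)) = 1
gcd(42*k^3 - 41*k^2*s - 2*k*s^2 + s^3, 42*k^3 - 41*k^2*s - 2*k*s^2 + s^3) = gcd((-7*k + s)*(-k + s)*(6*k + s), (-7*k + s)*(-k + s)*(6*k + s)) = 42*k^3 - 41*k^2*s - 2*k*s^2 + s^3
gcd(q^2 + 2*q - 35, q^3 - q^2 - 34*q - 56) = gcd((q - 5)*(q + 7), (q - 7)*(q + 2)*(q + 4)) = 1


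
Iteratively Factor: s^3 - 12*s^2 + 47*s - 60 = (s - 4)*(s^2 - 8*s + 15) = (s - 5)*(s - 4)*(s - 3)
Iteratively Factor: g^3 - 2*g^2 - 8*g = (g + 2)*(g^2 - 4*g) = g*(g + 2)*(g - 4)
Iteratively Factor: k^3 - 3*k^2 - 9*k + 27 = (k + 3)*(k^2 - 6*k + 9) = (k - 3)*(k + 3)*(k - 3)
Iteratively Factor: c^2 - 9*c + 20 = (c - 4)*(c - 5)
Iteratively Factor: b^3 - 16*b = (b - 4)*(b^2 + 4*b) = (b - 4)*(b + 4)*(b)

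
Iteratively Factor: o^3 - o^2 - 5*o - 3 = (o - 3)*(o^2 + 2*o + 1) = (o - 3)*(o + 1)*(o + 1)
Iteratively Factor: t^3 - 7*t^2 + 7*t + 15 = (t - 3)*(t^2 - 4*t - 5) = (t - 3)*(t + 1)*(t - 5)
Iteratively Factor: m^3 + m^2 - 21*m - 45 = (m - 5)*(m^2 + 6*m + 9) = (m - 5)*(m + 3)*(m + 3)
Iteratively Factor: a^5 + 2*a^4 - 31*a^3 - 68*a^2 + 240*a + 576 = (a - 4)*(a^4 + 6*a^3 - 7*a^2 - 96*a - 144) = (a - 4)*(a + 3)*(a^3 + 3*a^2 - 16*a - 48) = (a - 4)*(a + 3)^2*(a^2 - 16) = (a - 4)*(a + 3)^2*(a + 4)*(a - 4)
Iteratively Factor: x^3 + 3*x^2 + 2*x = (x + 2)*(x^2 + x) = (x + 1)*(x + 2)*(x)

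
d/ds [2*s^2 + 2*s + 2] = 4*s + 2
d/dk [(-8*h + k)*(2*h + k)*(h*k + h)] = h*(-16*h^2 - 12*h*k - 6*h + 3*k^2 + 2*k)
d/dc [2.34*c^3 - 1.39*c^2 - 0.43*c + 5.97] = 7.02*c^2 - 2.78*c - 0.43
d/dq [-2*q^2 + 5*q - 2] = 5 - 4*q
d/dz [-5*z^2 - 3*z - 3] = -10*z - 3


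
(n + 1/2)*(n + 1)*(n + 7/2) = n^3 + 5*n^2 + 23*n/4 + 7/4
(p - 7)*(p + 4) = p^2 - 3*p - 28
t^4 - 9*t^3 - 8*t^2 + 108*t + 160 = (t - 8)*(t - 5)*(t + 2)^2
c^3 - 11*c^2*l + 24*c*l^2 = c*(c - 8*l)*(c - 3*l)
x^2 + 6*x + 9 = (x + 3)^2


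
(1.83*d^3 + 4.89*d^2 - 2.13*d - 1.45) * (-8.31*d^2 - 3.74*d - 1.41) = -15.2073*d^5 - 47.4801*d^4 - 3.1686*d^3 + 13.1208*d^2 + 8.4263*d + 2.0445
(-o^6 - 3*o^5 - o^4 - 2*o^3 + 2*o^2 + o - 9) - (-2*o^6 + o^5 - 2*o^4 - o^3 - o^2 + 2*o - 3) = o^6 - 4*o^5 + o^4 - o^3 + 3*o^2 - o - 6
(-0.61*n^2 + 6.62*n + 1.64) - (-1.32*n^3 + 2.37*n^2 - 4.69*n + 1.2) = 1.32*n^3 - 2.98*n^2 + 11.31*n + 0.44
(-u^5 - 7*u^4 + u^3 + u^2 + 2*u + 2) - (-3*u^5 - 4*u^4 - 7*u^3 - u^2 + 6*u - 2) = 2*u^5 - 3*u^4 + 8*u^3 + 2*u^2 - 4*u + 4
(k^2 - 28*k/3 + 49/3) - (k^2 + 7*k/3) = 49/3 - 35*k/3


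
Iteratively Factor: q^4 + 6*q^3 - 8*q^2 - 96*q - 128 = (q + 4)*(q^3 + 2*q^2 - 16*q - 32) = (q + 2)*(q + 4)*(q^2 - 16) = (q - 4)*(q + 2)*(q + 4)*(q + 4)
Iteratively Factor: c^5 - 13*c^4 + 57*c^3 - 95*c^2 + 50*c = (c - 1)*(c^4 - 12*c^3 + 45*c^2 - 50*c) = (c - 5)*(c - 1)*(c^3 - 7*c^2 + 10*c) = (c - 5)*(c - 2)*(c - 1)*(c^2 - 5*c) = c*(c - 5)*(c - 2)*(c - 1)*(c - 5)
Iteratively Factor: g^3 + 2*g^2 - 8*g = (g + 4)*(g^2 - 2*g) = (g - 2)*(g + 4)*(g)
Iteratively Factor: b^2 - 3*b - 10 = (b - 5)*(b + 2)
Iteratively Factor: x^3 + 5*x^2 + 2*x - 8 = (x - 1)*(x^2 + 6*x + 8) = (x - 1)*(x + 2)*(x + 4)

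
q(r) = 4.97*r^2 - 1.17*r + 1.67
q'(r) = 9.94*r - 1.17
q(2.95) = 41.47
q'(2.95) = 28.15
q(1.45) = 10.42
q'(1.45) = 13.24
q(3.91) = 73.08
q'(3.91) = 37.70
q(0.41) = 2.03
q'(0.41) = 2.91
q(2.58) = 31.73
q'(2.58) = 24.48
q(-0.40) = 2.93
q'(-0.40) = -5.15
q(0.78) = 3.78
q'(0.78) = 6.58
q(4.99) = 119.59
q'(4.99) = 48.43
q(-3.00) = 49.91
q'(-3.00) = -30.99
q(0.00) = 1.67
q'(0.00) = -1.17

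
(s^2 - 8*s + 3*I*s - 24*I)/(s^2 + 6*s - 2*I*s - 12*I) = (s^2 + s*(-8 + 3*I) - 24*I)/(s^2 + 2*s*(3 - I) - 12*I)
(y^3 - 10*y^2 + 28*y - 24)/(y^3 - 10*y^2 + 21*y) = (y^3 - 10*y^2 + 28*y - 24)/(y*(y^2 - 10*y + 21))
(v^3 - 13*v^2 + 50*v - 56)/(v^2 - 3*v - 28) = (v^2 - 6*v + 8)/(v + 4)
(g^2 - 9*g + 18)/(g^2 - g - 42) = (-g^2 + 9*g - 18)/(-g^2 + g + 42)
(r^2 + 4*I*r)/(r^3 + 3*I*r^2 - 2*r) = (r + 4*I)/(r^2 + 3*I*r - 2)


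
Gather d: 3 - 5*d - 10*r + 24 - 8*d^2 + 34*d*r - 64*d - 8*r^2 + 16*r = -8*d^2 + d*(34*r - 69) - 8*r^2 + 6*r + 27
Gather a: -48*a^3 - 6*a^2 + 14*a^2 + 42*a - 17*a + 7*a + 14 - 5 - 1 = -48*a^3 + 8*a^2 + 32*a + 8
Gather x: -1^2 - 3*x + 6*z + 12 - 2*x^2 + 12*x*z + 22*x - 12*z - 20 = -2*x^2 + x*(12*z + 19) - 6*z - 9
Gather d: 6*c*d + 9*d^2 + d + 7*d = 9*d^2 + d*(6*c + 8)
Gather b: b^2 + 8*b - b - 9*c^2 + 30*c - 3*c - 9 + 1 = b^2 + 7*b - 9*c^2 + 27*c - 8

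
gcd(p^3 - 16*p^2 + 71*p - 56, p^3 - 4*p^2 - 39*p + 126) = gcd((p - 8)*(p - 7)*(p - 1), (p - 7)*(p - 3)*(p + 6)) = p - 7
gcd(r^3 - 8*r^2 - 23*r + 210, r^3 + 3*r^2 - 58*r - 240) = r + 5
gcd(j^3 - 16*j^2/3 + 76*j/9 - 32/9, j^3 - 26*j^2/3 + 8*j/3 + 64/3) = j - 2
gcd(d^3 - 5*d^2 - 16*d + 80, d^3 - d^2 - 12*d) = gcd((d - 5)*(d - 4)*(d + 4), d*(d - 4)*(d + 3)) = d - 4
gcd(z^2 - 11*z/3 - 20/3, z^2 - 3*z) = 1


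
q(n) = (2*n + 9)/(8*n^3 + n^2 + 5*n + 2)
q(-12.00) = 0.00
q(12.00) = 0.00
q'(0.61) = -2.68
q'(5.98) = -0.00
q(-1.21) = -0.39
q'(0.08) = -7.55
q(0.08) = 3.80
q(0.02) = 4.30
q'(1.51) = -0.44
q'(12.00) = 0.00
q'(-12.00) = 0.00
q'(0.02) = -9.39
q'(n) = (2*n + 9)*(-24*n^2 - 2*n - 5)/(8*n^3 + n^2 + 5*n + 2)^2 + 2/(8*n^3 + n^2 + 5*n + 2)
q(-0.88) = -1.02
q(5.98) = 0.01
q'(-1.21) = -1.00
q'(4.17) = -0.02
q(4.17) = 0.03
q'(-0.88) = -3.44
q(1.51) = 0.31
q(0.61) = 1.41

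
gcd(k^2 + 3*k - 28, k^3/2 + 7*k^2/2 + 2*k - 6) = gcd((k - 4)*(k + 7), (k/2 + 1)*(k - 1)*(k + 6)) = 1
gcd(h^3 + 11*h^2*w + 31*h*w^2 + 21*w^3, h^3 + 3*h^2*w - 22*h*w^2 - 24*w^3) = h + w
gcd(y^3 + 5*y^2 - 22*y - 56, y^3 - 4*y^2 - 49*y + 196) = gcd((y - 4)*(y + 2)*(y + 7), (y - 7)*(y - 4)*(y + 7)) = y^2 + 3*y - 28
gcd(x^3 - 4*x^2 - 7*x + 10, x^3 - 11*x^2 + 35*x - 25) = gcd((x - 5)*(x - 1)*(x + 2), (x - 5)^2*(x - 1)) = x^2 - 6*x + 5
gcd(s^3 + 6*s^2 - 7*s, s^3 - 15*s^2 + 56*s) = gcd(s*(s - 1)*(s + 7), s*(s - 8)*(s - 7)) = s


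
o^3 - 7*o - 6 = (o - 3)*(o + 1)*(o + 2)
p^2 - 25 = (p - 5)*(p + 5)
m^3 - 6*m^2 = m^2*(m - 6)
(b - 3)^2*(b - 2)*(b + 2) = b^4 - 6*b^3 + 5*b^2 + 24*b - 36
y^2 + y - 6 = (y - 2)*(y + 3)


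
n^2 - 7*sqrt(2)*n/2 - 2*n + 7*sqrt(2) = (n - 2)*(n - 7*sqrt(2)/2)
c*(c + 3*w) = c^2 + 3*c*w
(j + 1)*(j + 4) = j^2 + 5*j + 4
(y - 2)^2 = y^2 - 4*y + 4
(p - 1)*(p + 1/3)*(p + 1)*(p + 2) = p^4 + 7*p^3/3 - p^2/3 - 7*p/3 - 2/3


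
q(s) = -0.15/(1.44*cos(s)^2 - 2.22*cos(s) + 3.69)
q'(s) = -0.15*(2.88*sin(s)*cos(s) - 2.22*sin(s))/(1.44*cos(s)^2 - 2.22*cos(s) + 3.69)^2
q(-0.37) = -0.05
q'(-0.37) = 0.00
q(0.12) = -0.05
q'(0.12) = -0.00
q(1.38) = -0.05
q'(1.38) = 0.02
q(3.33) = -0.02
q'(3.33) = -0.00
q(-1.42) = -0.04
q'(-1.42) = -0.02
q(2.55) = -0.02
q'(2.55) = 0.01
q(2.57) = -0.02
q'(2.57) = 0.01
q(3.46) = -0.02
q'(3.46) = -0.00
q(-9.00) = -0.02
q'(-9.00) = -0.00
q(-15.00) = -0.02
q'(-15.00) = -0.01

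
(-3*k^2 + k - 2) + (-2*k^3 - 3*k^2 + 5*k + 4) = -2*k^3 - 6*k^2 + 6*k + 2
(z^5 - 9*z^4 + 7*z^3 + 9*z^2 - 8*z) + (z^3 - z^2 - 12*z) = z^5 - 9*z^4 + 8*z^3 + 8*z^2 - 20*z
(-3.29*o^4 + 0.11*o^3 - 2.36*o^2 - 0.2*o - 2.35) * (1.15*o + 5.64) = -3.7835*o^5 - 18.4291*o^4 - 2.0936*o^3 - 13.5404*o^2 - 3.8305*o - 13.254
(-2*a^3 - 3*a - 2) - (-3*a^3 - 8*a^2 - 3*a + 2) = a^3 + 8*a^2 - 4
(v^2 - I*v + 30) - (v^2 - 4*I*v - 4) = 3*I*v + 34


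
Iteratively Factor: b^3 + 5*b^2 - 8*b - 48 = (b + 4)*(b^2 + b - 12) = (b - 3)*(b + 4)*(b + 4)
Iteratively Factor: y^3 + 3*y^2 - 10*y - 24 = (y + 4)*(y^2 - y - 6) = (y + 2)*(y + 4)*(y - 3)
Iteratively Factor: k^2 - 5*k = (k)*(k - 5)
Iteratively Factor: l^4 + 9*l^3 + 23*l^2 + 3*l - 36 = (l - 1)*(l^3 + 10*l^2 + 33*l + 36) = (l - 1)*(l + 3)*(l^2 + 7*l + 12) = (l - 1)*(l + 3)^2*(l + 4)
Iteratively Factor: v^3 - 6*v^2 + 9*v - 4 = (v - 1)*(v^2 - 5*v + 4) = (v - 1)^2*(v - 4)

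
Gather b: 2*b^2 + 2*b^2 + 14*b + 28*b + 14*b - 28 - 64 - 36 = 4*b^2 + 56*b - 128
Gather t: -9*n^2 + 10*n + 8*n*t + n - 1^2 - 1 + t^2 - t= -9*n^2 + 11*n + t^2 + t*(8*n - 1) - 2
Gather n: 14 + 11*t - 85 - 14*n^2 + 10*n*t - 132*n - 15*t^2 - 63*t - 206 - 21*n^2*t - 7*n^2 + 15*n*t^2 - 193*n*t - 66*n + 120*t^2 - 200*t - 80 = n^2*(-21*t - 21) + n*(15*t^2 - 183*t - 198) + 105*t^2 - 252*t - 357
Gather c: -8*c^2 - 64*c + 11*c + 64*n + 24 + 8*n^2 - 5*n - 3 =-8*c^2 - 53*c + 8*n^2 + 59*n + 21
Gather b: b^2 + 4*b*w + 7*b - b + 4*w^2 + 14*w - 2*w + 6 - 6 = b^2 + b*(4*w + 6) + 4*w^2 + 12*w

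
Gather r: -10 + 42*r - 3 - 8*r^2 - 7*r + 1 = -8*r^2 + 35*r - 12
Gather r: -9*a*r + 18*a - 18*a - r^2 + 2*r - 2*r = -9*a*r - r^2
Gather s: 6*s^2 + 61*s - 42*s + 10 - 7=6*s^2 + 19*s + 3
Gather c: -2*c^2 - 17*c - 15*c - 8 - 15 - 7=-2*c^2 - 32*c - 30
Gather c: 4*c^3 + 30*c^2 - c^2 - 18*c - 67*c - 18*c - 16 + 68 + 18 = 4*c^3 + 29*c^2 - 103*c + 70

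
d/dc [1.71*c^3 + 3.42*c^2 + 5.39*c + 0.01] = 5.13*c^2 + 6.84*c + 5.39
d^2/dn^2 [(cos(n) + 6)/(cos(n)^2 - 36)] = (sin(n)^2 - 6*cos(n) + 1)/(cos(n) - 6)^3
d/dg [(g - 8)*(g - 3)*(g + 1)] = 3*g^2 - 20*g + 13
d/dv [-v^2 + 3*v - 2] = 3 - 2*v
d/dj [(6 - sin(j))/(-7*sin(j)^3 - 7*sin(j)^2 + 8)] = (-14*sin(j)^3 + 119*sin(j)^2 + 84*sin(j) - 8)*cos(j)/(7*sin(j)^3 + 7*sin(j)^2 - 8)^2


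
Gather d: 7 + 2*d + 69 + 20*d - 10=22*d + 66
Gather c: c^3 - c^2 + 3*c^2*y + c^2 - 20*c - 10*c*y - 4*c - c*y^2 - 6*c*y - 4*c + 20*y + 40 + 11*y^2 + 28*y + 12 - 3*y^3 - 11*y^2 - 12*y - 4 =c^3 + 3*c^2*y + c*(-y^2 - 16*y - 28) - 3*y^3 + 36*y + 48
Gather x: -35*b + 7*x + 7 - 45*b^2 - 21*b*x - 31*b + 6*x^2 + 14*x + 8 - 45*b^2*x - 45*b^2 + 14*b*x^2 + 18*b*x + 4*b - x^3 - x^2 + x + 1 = -90*b^2 - 62*b - x^3 + x^2*(14*b + 5) + x*(-45*b^2 - 3*b + 22) + 16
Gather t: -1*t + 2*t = t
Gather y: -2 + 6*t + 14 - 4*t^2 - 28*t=-4*t^2 - 22*t + 12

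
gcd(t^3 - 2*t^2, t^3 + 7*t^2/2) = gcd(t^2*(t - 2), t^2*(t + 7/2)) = t^2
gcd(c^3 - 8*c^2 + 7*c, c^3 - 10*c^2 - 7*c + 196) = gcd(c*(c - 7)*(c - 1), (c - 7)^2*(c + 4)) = c - 7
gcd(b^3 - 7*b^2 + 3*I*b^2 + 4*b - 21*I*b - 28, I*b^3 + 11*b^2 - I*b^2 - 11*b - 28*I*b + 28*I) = 1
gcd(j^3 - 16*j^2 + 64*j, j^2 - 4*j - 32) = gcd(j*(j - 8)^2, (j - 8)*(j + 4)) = j - 8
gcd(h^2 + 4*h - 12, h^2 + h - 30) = h + 6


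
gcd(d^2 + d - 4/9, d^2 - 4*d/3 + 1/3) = d - 1/3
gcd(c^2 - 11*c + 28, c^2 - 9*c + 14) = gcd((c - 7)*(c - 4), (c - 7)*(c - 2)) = c - 7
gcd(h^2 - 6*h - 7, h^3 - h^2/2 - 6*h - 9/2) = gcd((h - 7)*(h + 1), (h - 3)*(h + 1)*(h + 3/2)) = h + 1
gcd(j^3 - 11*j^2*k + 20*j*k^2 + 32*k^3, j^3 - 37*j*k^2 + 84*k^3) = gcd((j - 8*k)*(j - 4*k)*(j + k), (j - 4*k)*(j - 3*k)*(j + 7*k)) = j - 4*k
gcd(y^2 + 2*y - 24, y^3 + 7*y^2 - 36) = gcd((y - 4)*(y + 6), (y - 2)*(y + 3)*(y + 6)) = y + 6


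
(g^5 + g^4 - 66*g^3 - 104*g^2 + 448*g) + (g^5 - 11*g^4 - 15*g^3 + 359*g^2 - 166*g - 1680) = 2*g^5 - 10*g^4 - 81*g^3 + 255*g^2 + 282*g - 1680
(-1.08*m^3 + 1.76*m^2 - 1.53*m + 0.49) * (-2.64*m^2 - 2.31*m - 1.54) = 2.8512*m^5 - 2.1516*m^4 + 1.6368*m^3 - 0.4697*m^2 + 1.2243*m - 0.7546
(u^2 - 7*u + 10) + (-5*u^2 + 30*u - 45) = -4*u^2 + 23*u - 35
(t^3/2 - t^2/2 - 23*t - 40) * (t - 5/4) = t^4/2 - 9*t^3/8 - 179*t^2/8 - 45*t/4 + 50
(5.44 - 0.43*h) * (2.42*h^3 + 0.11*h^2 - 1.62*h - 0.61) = -1.0406*h^4 + 13.1175*h^3 + 1.295*h^2 - 8.5505*h - 3.3184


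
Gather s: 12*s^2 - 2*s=12*s^2 - 2*s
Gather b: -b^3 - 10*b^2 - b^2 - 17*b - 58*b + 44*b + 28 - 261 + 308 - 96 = -b^3 - 11*b^2 - 31*b - 21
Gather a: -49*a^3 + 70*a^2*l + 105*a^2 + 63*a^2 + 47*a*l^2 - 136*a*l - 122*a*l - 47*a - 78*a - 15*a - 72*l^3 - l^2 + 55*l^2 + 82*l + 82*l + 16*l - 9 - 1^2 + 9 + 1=-49*a^3 + a^2*(70*l + 168) + a*(47*l^2 - 258*l - 140) - 72*l^3 + 54*l^2 + 180*l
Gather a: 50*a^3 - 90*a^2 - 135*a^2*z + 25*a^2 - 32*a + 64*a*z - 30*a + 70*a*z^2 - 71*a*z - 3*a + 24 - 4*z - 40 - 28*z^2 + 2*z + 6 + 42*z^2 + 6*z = 50*a^3 + a^2*(-135*z - 65) + a*(70*z^2 - 7*z - 65) + 14*z^2 + 4*z - 10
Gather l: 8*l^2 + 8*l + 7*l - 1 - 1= 8*l^2 + 15*l - 2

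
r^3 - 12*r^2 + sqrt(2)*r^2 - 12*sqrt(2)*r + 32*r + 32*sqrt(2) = (r - 8)*(r - 4)*(r + sqrt(2))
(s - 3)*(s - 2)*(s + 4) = s^3 - s^2 - 14*s + 24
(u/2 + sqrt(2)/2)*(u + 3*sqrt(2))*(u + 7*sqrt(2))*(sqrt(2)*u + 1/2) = sqrt(2)*u^4/2 + 45*u^3/4 + 135*sqrt(2)*u^2/4 + 115*u/2 + 21*sqrt(2)/2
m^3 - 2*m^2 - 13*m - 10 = (m - 5)*(m + 1)*(m + 2)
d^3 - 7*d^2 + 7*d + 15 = (d - 5)*(d - 3)*(d + 1)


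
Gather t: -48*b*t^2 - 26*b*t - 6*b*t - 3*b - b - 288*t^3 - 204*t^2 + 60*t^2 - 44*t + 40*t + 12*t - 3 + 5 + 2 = -4*b - 288*t^3 + t^2*(-48*b - 144) + t*(8 - 32*b) + 4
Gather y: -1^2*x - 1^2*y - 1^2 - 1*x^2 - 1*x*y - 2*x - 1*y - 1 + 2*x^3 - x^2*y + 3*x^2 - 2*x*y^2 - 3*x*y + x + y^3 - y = 2*x^3 + 2*x^2 - 2*x*y^2 - 2*x + y^3 + y*(-x^2 - 4*x - 3) - 2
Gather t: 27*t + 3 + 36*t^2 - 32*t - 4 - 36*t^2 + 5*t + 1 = 0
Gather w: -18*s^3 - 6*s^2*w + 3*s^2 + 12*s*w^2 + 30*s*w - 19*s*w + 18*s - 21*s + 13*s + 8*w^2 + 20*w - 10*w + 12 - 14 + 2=-18*s^3 + 3*s^2 + 10*s + w^2*(12*s + 8) + w*(-6*s^2 + 11*s + 10)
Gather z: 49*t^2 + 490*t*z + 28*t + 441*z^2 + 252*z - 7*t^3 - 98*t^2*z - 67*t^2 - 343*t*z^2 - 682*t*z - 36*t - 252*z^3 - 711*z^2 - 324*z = -7*t^3 - 18*t^2 - 8*t - 252*z^3 + z^2*(-343*t - 270) + z*(-98*t^2 - 192*t - 72)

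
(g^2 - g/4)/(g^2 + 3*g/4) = (4*g - 1)/(4*g + 3)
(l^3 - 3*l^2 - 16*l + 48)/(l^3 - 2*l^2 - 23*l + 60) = (l + 4)/(l + 5)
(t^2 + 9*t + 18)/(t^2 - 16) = (t^2 + 9*t + 18)/(t^2 - 16)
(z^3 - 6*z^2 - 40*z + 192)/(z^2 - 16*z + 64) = (z^2 + 2*z - 24)/(z - 8)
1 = 1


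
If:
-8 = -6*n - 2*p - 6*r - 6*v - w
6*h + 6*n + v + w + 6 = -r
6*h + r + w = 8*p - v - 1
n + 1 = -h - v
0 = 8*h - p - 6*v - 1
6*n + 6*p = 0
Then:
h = -45/28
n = 5/2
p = -5/2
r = 527/140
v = -53/28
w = -463/35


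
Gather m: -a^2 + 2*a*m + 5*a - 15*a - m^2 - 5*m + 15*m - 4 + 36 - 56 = -a^2 - 10*a - m^2 + m*(2*a + 10) - 24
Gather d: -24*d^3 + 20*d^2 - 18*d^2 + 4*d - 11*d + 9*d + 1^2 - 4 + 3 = -24*d^3 + 2*d^2 + 2*d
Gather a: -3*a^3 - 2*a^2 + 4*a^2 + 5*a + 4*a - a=-3*a^3 + 2*a^2 + 8*a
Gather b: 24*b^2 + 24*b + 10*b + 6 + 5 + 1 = 24*b^2 + 34*b + 12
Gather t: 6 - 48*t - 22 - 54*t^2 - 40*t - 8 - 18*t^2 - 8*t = -72*t^2 - 96*t - 24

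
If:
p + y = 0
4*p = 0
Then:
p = 0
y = 0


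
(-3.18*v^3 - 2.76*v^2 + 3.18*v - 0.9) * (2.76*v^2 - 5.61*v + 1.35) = -8.7768*v^5 + 10.2222*v^4 + 19.9674*v^3 - 24.0498*v^2 + 9.342*v - 1.215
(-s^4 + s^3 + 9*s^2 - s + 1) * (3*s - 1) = -3*s^5 + 4*s^4 + 26*s^3 - 12*s^2 + 4*s - 1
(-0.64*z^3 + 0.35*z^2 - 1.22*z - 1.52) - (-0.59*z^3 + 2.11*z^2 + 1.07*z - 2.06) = -0.05*z^3 - 1.76*z^2 - 2.29*z + 0.54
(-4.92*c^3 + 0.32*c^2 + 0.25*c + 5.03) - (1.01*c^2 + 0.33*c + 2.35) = -4.92*c^3 - 0.69*c^2 - 0.08*c + 2.68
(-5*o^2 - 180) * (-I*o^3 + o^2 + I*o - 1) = 5*I*o^5 - 5*o^4 + 175*I*o^3 - 175*o^2 - 180*I*o + 180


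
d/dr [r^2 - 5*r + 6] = 2*r - 5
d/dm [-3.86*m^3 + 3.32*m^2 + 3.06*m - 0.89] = -11.58*m^2 + 6.64*m + 3.06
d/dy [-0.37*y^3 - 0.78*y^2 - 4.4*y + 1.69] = -1.11*y^2 - 1.56*y - 4.4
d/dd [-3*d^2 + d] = 1 - 6*d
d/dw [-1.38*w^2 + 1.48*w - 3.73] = 1.48 - 2.76*w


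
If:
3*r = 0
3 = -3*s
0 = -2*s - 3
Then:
No Solution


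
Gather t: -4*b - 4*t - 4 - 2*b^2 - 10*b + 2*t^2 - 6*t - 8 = -2*b^2 - 14*b + 2*t^2 - 10*t - 12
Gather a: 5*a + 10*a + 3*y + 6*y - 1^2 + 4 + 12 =15*a + 9*y + 15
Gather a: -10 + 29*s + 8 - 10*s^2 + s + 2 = -10*s^2 + 30*s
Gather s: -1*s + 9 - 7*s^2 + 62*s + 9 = -7*s^2 + 61*s + 18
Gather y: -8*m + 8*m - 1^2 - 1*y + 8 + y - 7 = 0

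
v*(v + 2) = v^2 + 2*v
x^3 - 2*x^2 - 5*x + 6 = (x - 3)*(x - 1)*(x + 2)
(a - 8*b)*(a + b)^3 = a^4 - 5*a^3*b - 21*a^2*b^2 - 23*a*b^3 - 8*b^4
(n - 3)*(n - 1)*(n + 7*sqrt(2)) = n^3 - 4*n^2 + 7*sqrt(2)*n^2 - 28*sqrt(2)*n + 3*n + 21*sqrt(2)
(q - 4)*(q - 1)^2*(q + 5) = q^4 - q^3 - 21*q^2 + 41*q - 20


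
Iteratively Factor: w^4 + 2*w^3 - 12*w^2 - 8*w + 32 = (w + 4)*(w^3 - 2*w^2 - 4*w + 8) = (w - 2)*(w + 4)*(w^2 - 4) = (w - 2)*(w + 2)*(w + 4)*(w - 2)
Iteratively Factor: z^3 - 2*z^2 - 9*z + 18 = (z - 3)*(z^2 + z - 6) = (z - 3)*(z + 3)*(z - 2)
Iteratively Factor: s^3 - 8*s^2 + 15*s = (s - 5)*(s^2 - 3*s) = s*(s - 5)*(s - 3)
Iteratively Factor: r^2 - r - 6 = (r + 2)*(r - 3)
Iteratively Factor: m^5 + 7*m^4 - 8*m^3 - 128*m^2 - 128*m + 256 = (m + 4)*(m^4 + 3*m^3 - 20*m^2 - 48*m + 64) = (m + 4)^2*(m^3 - m^2 - 16*m + 16) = (m - 1)*(m + 4)^2*(m^2 - 16) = (m - 4)*(m - 1)*(m + 4)^2*(m + 4)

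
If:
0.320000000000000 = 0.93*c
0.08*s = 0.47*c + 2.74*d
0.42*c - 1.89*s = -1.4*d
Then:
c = 0.34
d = -0.06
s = 0.03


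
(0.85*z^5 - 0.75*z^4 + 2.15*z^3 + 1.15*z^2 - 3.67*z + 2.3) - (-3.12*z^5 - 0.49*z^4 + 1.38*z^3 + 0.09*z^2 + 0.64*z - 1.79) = 3.97*z^5 - 0.26*z^4 + 0.77*z^3 + 1.06*z^2 - 4.31*z + 4.09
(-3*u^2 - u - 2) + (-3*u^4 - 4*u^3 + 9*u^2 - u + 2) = -3*u^4 - 4*u^3 + 6*u^2 - 2*u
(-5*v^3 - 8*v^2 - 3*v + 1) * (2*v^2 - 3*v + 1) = -10*v^5 - v^4 + 13*v^3 + 3*v^2 - 6*v + 1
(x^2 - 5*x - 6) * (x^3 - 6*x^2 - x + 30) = x^5 - 11*x^4 + 23*x^3 + 71*x^2 - 144*x - 180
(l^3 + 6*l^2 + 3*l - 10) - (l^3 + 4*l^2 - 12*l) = 2*l^2 + 15*l - 10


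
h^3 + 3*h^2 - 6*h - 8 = (h - 2)*(h + 1)*(h + 4)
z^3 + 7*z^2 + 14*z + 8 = (z + 1)*(z + 2)*(z + 4)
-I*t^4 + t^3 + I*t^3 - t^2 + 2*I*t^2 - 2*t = t*(t - 2)*(t + 1)*(-I*t + 1)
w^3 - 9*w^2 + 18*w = w*(w - 6)*(w - 3)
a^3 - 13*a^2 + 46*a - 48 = (a - 8)*(a - 3)*(a - 2)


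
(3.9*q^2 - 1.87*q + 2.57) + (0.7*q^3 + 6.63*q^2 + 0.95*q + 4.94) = 0.7*q^3 + 10.53*q^2 - 0.92*q + 7.51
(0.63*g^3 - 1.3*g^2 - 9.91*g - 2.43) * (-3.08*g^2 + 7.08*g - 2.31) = -1.9404*g^5 + 8.4644*g^4 + 19.8635*g^3 - 59.6754*g^2 + 5.6877*g + 5.6133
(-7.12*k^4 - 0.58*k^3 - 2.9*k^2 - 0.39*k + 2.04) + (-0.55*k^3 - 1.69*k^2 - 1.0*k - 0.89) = -7.12*k^4 - 1.13*k^3 - 4.59*k^2 - 1.39*k + 1.15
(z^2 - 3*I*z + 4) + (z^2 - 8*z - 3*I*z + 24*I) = 2*z^2 - 8*z - 6*I*z + 4 + 24*I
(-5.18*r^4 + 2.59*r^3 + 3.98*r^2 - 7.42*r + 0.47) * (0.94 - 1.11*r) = 5.7498*r^5 - 7.7441*r^4 - 1.9832*r^3 + 11.9774*r^2 - 7.4965*r + 0.4418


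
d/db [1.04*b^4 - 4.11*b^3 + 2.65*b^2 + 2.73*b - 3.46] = 4.16*b^3 - 12.33*b^2 + 5.3*b + 2.73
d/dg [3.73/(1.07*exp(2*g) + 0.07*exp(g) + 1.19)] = (-7.9822*exp(g) - 0.2611)*exp(g)/(1.07*exp(2*g) + 0.07*exp(g) + 1.19)^2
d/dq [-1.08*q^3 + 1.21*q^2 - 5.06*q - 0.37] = -3.24*q^2 + 2.42*q - 5.06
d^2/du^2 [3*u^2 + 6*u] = 6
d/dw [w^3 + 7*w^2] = w*(3*w + 14)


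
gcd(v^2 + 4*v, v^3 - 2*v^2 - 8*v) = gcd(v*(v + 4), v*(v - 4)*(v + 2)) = v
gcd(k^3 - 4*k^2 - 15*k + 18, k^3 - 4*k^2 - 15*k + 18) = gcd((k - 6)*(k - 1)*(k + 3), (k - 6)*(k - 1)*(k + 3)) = k^3 - 4*k^2 - 15*k + 18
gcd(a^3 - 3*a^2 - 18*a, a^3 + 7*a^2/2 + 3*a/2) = a^2 + 3*a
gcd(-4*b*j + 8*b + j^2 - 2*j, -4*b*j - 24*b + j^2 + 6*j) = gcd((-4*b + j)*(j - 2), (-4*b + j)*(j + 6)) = 4*b - j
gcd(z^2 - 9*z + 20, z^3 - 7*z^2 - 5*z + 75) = z - 5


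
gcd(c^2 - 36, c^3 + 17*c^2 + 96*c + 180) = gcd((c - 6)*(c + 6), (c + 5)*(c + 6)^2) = c + 6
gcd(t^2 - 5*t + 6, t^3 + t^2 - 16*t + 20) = t - 2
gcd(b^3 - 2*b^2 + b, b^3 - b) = b^2 - b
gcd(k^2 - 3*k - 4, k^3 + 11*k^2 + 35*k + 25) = k + 1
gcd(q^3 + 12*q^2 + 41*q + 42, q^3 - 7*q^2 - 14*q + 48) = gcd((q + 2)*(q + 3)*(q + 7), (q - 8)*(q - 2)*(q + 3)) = q + 3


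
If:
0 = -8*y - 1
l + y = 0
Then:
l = 1/8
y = -1/8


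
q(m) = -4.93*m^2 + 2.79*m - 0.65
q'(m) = 2.79 - 9.86*m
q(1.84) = -12.21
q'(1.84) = -15.35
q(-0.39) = -2.49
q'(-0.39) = 6.64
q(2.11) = -16.71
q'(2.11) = -18.01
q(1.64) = -9.33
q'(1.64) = -13.38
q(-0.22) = -1.50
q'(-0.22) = 4.96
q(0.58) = -0.69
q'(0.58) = -2.93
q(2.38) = -21.94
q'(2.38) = -20.68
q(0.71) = -1.15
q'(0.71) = -4.21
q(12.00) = -677.09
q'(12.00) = -115.53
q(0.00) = -0.65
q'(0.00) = 2.79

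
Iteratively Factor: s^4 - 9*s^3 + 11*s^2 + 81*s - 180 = (s - 3)*(s^3 - 6*s^2 - 7*s + 60) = (s - 5)*(s - 3)*(s^2 - s - 12) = (s - 5)*(s - 3)*(s + 3)*(s - 4)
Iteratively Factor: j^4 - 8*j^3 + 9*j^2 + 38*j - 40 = (j - 5)*(j^3 - 3*j^2 - 6*j + 8) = (j - 5)*(j - 4)*(j^2 + j - 2) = (j - 5)*(j - 4)*(j - 1)*(j + 2)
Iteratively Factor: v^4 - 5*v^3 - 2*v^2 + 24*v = (v)*(v^3 - 5*v^2 - 2*v + 24) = v*(v + 2)*(v^2 - 7*v + 12) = v*(v - 3)*(v + 2)*(v - 4)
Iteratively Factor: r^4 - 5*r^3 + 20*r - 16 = (r + 2)*(r^3 - 7*r^2 + 14*r - 8) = (r - 1)*(r + 2)*(r^2 - 6*r + 8) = (r - 2)*(r - 1)*(r + 2)*(r - 4)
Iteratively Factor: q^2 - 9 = (q - 3)*(q + 3)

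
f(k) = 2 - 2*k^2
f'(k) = -4*k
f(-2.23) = -7.95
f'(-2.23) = 8.92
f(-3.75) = -26.12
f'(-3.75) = 15.00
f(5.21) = -52.29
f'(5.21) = -20.84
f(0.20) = 1.92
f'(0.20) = -0.80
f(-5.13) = -50.63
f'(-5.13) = 20.52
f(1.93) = -5.45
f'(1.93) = -7.72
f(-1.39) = -1.86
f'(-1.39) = 5.56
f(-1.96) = -5.68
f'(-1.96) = 7.84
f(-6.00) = -70.00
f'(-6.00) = 24.00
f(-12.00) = -286.00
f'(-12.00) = 48.00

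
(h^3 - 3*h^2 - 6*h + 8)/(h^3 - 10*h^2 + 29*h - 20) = (h + 2)/(h - 5)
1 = 1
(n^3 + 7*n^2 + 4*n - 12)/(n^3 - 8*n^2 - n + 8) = (n^2 + 8*n + 12)/(n^2 - 7*n - 8)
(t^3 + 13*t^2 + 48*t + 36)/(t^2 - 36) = (t^2 + 7*t + 6)/(t - 6)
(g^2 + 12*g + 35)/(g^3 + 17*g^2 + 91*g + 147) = (g + 5)/(g^2 + 10*g + 21)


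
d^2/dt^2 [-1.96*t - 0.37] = 0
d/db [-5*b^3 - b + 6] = -15*b^2 - 1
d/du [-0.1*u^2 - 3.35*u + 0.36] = -0.2*u - 3.35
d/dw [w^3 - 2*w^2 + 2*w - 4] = 3*w^2 - 4*w + 2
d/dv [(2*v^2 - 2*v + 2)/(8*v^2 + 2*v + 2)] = (5*v^2 - 6*v - 2)/(16*v^4 + 8*v^3 + 9*v^2 + 2*v + 1)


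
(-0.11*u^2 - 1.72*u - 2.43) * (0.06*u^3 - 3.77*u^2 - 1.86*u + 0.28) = -0.0066*u^5 + 0.3115*u^4 + 6.5432*u^3 + 12.3295*u^2 + 4.0382*u - 0.6804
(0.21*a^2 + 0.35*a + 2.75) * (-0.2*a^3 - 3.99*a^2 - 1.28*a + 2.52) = -0.042*a^5 - 0.9079*a^4 - 2.2153*a^3 - 10.8913*a^2 - 2.638*a + 6.93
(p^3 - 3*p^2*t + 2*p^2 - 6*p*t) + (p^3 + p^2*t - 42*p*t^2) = 2*p^3 - 2*p^2*t + 2*p^2 - 42*p*t^2 - 6*p*t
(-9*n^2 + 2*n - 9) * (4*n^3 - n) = -36*n^5 + 8*n^4 - 27*n^3 - 2*n^2 + 9*n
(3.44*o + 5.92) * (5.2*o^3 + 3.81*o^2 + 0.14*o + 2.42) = 17.888*o^4 + 43.8904*o^3 + 23.0368*o^2 + 9.1536*o + 14.3264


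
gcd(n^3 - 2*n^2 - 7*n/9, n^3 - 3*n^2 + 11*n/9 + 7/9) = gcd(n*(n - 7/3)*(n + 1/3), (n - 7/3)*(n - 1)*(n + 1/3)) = n^2 - 2*n - 7/9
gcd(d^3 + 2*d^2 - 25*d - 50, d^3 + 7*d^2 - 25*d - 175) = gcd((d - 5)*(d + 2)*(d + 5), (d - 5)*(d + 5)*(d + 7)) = d^2 - 25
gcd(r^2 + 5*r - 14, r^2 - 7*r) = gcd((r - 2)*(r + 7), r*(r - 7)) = 1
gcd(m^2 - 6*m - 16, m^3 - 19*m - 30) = m + 2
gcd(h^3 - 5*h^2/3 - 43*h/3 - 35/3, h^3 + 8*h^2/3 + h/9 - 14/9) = h^2 + 10*h/3 + 7/3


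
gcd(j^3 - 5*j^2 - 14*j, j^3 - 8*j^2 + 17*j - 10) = 1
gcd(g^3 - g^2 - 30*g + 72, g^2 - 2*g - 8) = g - 4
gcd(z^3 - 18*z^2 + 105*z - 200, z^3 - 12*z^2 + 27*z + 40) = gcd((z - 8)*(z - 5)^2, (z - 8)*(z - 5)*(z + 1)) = z^2 - 13*z + 40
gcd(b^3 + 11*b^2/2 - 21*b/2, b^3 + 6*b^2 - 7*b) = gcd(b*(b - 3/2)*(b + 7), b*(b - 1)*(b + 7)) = b^2 + 7*b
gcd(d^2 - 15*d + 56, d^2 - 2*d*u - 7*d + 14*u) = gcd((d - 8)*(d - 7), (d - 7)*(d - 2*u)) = d - 7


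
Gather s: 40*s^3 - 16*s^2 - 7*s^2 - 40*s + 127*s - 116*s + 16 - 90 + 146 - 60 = 40*s^3 - 23*s^2 - 29*s + 12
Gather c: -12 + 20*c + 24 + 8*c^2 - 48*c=8*c^2 - 28*c + 12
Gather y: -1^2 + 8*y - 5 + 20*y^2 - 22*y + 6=20*y^2 - 14*y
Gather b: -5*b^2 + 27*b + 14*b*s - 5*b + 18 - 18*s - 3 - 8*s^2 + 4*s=-5*b^2 + b*(14*s + 22) - 8*s^2 - 14*s + 15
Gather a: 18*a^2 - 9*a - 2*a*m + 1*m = 18*a^2 + a*(-2*m - 9) + m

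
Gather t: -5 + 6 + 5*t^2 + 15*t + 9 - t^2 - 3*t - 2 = 4*t^2 + 12*t + 8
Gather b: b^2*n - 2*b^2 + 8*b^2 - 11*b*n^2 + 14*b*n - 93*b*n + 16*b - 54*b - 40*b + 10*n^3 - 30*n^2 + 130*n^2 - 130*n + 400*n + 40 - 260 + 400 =b^2*(n + 6) + b*(-11*n^2 - 79*n - 78) + 10*n^3 + 100*n^2 + 270*n + 180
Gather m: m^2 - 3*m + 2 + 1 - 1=m^2 - 3*m + 2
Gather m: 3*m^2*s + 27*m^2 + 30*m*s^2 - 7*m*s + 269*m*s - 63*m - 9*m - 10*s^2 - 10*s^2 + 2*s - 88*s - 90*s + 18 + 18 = m^2*(3*s + 27) + m*(30*s^2 + 262*s - 72) - 20*s^2 - 176*s + 36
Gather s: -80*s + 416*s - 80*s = 256*s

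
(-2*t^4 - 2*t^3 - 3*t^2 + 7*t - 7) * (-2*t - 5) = 4*t^5 + 14*t^4 + 16*t^3 + t^2 - 21*t + 35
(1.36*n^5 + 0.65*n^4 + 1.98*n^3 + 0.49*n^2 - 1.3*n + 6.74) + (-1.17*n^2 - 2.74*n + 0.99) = 1.36*n^5 + 0.65*n^4 + 1.98*n^3 - 0.68*n^2 - 4.04*n + 7.73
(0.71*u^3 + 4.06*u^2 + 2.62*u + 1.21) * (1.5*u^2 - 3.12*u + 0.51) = 1.065*u^5 + 3.8748*u^4 - 8.3751*u^3 - 4.2888*u^2 - 2.439*u + 0.6171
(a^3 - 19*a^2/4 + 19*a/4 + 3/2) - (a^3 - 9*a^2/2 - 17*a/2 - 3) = -a^2/4 + 53*a/4 + 9/2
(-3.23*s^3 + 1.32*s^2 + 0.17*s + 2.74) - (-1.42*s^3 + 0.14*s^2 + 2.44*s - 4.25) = -1.81*s^3 + 1.18*s^2 - 2.27*s + 6.99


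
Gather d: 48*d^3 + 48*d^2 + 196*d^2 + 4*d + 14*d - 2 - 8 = 48*d^3 + 244*d^2 + 18*d - 10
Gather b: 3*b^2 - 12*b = 3*b^2 - 12*b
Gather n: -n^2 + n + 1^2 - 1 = -n^2 + n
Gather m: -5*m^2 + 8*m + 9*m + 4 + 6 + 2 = -5*m^2 + 17*m + 12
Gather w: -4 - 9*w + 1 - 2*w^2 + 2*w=-2*w^2 - 7*w - 3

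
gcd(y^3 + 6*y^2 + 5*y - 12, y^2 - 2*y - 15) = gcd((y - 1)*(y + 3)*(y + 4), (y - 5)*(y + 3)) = y + 3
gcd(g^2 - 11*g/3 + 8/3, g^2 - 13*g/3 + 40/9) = g - 8/3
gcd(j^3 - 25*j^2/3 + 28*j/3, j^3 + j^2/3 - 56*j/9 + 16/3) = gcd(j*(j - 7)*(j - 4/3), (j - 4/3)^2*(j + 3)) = j - 4/3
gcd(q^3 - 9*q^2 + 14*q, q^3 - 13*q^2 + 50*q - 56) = q^2 - 9*q + 14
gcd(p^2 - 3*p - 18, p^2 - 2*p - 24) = p - 6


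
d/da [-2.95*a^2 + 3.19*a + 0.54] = 3.19 - 5.9*a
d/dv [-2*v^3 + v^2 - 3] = 2*v*(1 - 3*v)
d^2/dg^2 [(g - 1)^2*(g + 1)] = 6*g - 2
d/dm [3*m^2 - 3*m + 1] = 6*m - 3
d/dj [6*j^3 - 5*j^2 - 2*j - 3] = 18*j^2 - 10*j - 2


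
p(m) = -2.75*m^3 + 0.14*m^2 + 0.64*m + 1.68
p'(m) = -8.25*m^2 + 0.28*m + 0.64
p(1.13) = -1.39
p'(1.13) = -9.58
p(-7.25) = 1052.36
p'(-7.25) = -435.03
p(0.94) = 0.12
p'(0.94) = -6.39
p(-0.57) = 1.87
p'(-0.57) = -2.20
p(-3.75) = 146.27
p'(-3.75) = -116.43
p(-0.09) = 1.63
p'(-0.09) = 0.55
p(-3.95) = 170.82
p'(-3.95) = -129.19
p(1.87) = -14.62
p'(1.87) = -27.69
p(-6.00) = 596.88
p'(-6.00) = -298.04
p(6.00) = -583.44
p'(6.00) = -294.68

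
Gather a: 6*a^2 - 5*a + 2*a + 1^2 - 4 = 6*a^2 - 3*a - 3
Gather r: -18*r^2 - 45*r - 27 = -18*r^2 - 45*r - 27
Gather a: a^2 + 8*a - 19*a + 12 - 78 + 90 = a^2 - 11*a + 24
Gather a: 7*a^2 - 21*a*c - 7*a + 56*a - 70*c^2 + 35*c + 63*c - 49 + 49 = 7*a^2 + a*(49 - 21*c) - 70*c^2 + 98*c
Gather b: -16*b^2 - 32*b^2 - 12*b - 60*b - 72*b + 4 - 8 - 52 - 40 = -48*b^2 - 144*b - 96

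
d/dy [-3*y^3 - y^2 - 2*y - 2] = -9*y^2 - 2*y - 2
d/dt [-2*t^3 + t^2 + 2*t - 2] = -6*t^2 + 2*t + 2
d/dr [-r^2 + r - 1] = 1 - 2*r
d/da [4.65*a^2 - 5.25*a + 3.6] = 9.3*a - 5.25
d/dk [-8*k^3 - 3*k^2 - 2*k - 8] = -24*k^2 - 6*k - 2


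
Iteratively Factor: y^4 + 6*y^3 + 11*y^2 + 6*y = (y + 2)*(y^3 + 4*y^2 + 3*y) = (y + 1)*(y + 2)*(y^2 + 3*y) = y*(y + 1)*(y + 2)*(y + 3)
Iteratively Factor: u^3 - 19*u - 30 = (u - 5)*(u^2 + 5*u + 6) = (u - 5)*(u + 3)*(u + 2)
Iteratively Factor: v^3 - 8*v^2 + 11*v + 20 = (v - 5)*(v^2 - 3*v - 4) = (v - 5)*(v + 1)*(v - 4)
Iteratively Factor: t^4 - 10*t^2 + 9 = (t + 1)*(t^3 - t^2 - 9*t + 9) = (t - 3)*(t + 1)*(t^2 + 2*t - 3) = (t - 3)*(t - 1)*(t + 1)*(t + 3)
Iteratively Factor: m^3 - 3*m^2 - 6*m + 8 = (m - 1)*(m^2 - 2*m - 8) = (m - 4)*(m - 1)*(m + 2)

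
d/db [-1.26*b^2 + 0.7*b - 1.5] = 0.7 - 2.52*b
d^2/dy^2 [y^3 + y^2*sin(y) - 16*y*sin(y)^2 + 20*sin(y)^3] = -y^2*sin(y) + 4*y*cos(y) - 32*y*cos(2*y) + 6*y - 13*sin(y) - 32*sin(2*y) + 45*sin(3*y)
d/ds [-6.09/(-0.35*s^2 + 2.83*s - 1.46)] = (17.2347 - 4.263*s)/(0.35*s^2 - 2.83*s + 1.46)^2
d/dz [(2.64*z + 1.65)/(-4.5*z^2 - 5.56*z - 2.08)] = (11.88*z^2 + 14.85*z + 3.6828)/(20.25*z^4 + 50.04*z^3 + 49.6336*z^2 + 23.1296*z + 4.3264)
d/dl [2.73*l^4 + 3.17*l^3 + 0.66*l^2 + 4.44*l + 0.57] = 10.92*l^3 + 9.51*l^2 + 1.32*l + 4.44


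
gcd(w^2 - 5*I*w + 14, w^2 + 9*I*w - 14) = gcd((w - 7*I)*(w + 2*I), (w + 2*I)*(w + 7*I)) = w + 2*I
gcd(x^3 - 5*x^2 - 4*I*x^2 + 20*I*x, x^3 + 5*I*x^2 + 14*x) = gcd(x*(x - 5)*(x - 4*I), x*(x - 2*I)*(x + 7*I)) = x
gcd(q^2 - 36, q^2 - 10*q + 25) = 1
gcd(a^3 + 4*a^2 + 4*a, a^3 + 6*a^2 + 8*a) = a^2 + 2*a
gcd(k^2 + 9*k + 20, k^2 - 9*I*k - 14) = 1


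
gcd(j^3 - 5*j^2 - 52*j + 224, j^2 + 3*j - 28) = j^2 + 3*j - 28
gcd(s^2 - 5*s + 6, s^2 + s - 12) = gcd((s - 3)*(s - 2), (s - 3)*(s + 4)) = s - 3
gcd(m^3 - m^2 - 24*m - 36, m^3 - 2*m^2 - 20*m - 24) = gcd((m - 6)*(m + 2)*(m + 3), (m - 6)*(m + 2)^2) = m^2 - 4*m - 12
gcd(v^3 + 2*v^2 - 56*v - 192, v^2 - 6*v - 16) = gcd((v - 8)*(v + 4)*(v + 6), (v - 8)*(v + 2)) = v - 8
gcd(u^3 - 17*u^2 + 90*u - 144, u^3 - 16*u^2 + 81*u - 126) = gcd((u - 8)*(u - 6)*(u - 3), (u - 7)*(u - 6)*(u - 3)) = u^2 - 9*u + 18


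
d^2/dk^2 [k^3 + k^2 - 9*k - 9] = 6*k + 2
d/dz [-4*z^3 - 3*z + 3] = -12*z^2 - 3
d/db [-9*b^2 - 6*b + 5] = -18*b - 6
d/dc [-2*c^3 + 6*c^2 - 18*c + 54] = -6*c^2 + 12*c - 18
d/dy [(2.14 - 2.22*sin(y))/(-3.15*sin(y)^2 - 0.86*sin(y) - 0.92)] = (-6.993*sin(y)^2 + 13.482*sin(y) + 3.8828)*cos(y)/(9.9225*sin(y)^4 + 5.418*sin(y)^3 + 6.5356*sin(y)^2 + 1.5824*sin(y) + 0.8464)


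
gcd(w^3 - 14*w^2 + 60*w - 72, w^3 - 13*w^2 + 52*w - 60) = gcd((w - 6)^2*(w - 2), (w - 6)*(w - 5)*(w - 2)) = w^2 - 8*w + 12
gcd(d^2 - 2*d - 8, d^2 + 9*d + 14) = d + 2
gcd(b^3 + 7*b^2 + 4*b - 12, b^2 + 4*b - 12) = b + 6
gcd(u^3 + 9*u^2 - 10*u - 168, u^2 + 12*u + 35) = u + 7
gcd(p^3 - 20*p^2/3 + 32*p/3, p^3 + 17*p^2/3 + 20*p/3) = p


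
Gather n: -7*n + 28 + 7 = 35 - 7*n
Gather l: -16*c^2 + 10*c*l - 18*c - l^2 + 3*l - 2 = -16*c^2 - 18*c - l^2 + l*(10*c + 3) - 2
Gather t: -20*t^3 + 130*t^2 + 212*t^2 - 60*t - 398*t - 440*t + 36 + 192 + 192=-20*t^3 + 342*t^2 - 898*t + 420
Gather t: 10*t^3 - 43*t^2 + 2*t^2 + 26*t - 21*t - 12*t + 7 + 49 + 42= 10*t^3 - 41*t^2 - 7*t + 98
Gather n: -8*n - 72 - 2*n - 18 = -10*n - 90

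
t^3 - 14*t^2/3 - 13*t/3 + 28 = (t - 4)*(t - 3)*(t + 7/3)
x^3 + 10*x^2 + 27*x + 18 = (x + 1)*(x + 3)*(x + 6)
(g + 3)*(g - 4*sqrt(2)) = g^2 - 4*sqrt(2)*g + 3*g - 12*sqrt(2)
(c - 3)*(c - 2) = c^2 - 5*c + 6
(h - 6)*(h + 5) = h^2 - h - 30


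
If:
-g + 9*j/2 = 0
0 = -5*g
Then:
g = 0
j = 0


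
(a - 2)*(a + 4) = a^2 + 2*a - 8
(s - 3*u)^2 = s^2 - 6*s*u + 9*u^2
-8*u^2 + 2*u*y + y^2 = (-2*u + y)*(4*u + y)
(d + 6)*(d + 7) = d^2 + 13*d + 42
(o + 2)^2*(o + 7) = o^3 + 11*o^2 + 32*o + 28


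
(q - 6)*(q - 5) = q^2 - 11*q + 30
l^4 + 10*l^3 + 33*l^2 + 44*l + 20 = (l + 1)*(l + 2)^2*(l + 5)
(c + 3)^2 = c^2 + 6*c + 9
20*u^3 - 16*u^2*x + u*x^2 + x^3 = (-2*u + x)^2*(5*u + x)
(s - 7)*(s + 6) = s^2 - s - 42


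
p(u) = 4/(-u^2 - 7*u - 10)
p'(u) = 4*(2*u + 7)/(-u^2 - 7*u - 10)^2 = 4*(2*u + 7)/(u^2 + 7*u + 10)^2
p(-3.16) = 1.87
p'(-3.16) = 0.60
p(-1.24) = -1.40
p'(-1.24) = 2.21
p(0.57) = -0.28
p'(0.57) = 0.16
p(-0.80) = -0.79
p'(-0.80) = 0.85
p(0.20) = -0.35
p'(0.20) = 0.23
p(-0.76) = -0.76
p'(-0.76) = 0.79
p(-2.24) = 6.04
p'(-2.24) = 22.97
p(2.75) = -0.11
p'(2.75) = 0.04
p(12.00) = -0.02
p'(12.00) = 0.00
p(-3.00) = 2.00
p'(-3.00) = 1.00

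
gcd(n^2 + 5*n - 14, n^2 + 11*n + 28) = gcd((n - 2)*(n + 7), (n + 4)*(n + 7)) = n + 7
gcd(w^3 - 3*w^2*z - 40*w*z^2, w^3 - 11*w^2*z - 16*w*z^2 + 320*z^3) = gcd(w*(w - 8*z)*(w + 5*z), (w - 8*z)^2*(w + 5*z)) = -w^2 + 3*w*z + 40*z^2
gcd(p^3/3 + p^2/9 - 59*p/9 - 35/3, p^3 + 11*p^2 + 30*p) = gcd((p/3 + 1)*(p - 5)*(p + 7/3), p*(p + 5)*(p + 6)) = 1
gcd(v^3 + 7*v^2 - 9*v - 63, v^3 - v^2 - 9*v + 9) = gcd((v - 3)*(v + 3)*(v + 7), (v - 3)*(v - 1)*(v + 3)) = v^2 - 9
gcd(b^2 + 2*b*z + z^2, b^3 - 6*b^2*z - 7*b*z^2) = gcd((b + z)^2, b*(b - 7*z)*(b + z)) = b + z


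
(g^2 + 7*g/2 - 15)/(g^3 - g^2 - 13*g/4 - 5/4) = 2*(g + 6)/(2*g^2 + 3*g + 1)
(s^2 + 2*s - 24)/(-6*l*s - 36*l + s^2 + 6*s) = (s - 4)/(-6*l + s)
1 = 1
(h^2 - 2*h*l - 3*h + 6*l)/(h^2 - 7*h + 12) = (h - 2*l)/(h - 4)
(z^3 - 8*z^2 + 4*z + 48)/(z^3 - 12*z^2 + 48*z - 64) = (z^2 - 4*z - 12)/(z^2 - 8*z + 16)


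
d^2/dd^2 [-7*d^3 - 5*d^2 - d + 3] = -42*d - 10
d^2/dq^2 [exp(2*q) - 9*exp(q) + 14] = (4*exp(q) - 9)*exp(q)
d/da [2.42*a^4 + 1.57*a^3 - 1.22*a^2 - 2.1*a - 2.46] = 9.68*a^3 + 4.71*a^2 - 2.44*a - 2.1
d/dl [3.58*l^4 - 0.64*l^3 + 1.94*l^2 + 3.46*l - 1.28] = 14.32*l^3 - 1.92*l^2 + 3.88*l + 3.46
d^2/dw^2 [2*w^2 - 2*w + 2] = 4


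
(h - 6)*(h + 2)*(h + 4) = h^3 - 28*h - 48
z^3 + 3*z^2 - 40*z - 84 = (z - 6)*(z + 2)*(z + 7)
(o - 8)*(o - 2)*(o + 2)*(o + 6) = o^4 - 2*o^3 - 52*o^2 + 8*o + 192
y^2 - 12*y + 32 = (y - 8)*(y - 4)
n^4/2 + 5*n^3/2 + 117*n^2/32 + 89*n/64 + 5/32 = (n/2 + 1)*(n + 1/4)^2*(n + 5/2)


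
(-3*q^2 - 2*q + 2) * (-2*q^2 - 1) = 6*q^4 + 4*q^3 - q^2 + 2*q - 2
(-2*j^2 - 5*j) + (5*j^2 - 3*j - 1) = 3*j^2 - 8*j - 1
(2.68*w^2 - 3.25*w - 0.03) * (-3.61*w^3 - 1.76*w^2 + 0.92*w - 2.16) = -9.6748*w^5 + 7.0157*w^4 + 8.2939*w^3 - 8.726*w^2 + 6.9924*w + 0.0648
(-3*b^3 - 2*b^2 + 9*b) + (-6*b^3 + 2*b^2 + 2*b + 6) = -9*b^3 + 11*b + 6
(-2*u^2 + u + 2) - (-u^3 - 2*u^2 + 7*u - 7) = u^3 - 6*u + 9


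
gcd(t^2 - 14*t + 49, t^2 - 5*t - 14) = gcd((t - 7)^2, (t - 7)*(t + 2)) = t - 7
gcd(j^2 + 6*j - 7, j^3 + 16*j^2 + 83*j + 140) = j + 7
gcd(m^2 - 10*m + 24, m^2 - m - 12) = m - 4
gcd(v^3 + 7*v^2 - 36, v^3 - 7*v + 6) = v^2 + v - 6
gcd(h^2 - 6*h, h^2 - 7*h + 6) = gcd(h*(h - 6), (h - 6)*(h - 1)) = h - 6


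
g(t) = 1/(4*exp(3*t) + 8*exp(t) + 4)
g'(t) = (-12*exp(3*t) - 8*exp(t))/(4*exp(3*t) + 8*exp(t) + 4)^2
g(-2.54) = 0.22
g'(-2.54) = -0.03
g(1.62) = 0.00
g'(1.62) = -0.01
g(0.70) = 0.02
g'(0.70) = -0.04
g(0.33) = 0.04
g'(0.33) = -0.06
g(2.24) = 0.00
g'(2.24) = -0.00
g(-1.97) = 0.20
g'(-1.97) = -0.04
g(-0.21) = 0.08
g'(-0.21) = -0.08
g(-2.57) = 0.22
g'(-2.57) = -0.03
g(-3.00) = 0.23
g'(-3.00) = -0.02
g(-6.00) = 0.25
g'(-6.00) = 0.00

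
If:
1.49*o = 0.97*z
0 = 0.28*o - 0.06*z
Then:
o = 0.00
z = 0.00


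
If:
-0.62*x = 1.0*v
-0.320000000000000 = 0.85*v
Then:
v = -0.38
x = 0.61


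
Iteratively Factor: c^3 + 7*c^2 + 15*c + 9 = (c + 1)*(c^2 + 6*c + 9) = (c + 1)*(c + 3)*(c + 3)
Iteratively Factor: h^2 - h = (h - 1)*(h)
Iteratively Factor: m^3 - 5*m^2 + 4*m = (m - 4)*(m^2 - m) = m*(m - 4)*(m - 1)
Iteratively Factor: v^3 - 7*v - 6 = (v - 3)*(v^2 + 3*v + 2) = (v - 3)*(v + 1)*(v + 2)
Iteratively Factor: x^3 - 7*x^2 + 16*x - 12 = (x - 2)*(x^2 - 5*x + 6) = (x - 3)*(x - 2)*(x - 2)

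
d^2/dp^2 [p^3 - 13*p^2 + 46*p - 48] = 6*p - 26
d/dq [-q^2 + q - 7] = 1 - 2*q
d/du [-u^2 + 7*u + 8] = 7 - 2*u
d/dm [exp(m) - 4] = exp(m)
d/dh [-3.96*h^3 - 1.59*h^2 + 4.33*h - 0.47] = -11.88*h^2 - 3.18*h + 4.33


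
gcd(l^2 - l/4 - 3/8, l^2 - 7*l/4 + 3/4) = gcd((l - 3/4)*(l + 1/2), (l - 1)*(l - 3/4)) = l - 3/4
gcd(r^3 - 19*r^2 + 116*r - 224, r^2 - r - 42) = r - 7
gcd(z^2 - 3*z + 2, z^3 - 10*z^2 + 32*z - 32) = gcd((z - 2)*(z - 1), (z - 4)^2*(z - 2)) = z - 2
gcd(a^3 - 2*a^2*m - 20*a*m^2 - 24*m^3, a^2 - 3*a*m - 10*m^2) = a + 2*m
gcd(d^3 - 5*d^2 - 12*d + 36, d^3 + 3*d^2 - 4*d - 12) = d^2 + d - 6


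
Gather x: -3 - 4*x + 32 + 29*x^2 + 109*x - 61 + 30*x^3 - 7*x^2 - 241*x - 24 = 30*x^3 + 22*x^2 - 136*x - 56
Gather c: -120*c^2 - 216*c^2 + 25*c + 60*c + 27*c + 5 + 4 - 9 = -336*c^2 + 112*c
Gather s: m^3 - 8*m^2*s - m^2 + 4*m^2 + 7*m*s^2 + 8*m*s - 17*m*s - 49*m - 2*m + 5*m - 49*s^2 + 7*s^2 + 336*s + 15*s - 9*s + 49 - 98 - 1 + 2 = m^3 + 3*m^2 - 46*m + s^2*(7*m - 42) + s*(-8*m^2 - 9*m + 342) - 48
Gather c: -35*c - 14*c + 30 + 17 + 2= 49 - 49*c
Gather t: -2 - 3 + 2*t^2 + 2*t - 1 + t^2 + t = 3*t^2 + 3*t - 6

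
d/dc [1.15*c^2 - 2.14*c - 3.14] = 2.3*c - 2.14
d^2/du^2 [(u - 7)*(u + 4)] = 2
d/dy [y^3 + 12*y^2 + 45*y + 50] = 3*y^2 + 24*y + 45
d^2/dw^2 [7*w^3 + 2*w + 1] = 42*w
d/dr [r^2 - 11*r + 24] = 2*r - 11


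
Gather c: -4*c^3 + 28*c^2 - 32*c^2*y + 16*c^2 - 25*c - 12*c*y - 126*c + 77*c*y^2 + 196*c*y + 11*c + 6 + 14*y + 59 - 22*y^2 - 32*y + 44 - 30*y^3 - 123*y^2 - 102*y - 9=-4*c^3 + c^2*(44 - 32*y) + c*(77*y^2 + 184*y - 140) - 30*y^3 - 145*y^2 - 120*y + 100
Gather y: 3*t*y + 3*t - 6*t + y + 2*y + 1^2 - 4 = -3*t + y*(3*t + 3) - 3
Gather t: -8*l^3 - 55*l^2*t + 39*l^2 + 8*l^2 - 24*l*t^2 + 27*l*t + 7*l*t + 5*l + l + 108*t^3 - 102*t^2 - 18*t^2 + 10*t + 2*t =-8*l^3 + 47*l^2 + 6*l + 108*t^3 + t^2*(-24*l - 120) + t*(-55*l^2 + 34*l + 12)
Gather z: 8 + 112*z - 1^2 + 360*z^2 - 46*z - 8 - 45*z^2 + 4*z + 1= 315*z^2 + 70*z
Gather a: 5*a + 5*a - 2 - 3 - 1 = 10*a - 6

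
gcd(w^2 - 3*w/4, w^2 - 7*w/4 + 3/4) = w - 3/4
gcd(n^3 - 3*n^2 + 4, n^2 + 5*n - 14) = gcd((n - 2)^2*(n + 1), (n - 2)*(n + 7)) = n - 2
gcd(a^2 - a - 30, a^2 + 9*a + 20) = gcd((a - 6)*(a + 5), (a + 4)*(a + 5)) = a + 5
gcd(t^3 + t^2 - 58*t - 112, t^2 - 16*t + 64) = t - 8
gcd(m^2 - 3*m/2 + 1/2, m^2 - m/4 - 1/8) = m - 1/2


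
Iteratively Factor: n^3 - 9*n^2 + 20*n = (n)*(n^2 - 9*n + 20) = n*(n - 4)*(n - 5)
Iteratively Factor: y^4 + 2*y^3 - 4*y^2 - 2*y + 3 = (y + 1)*(y^3 + y^2 - 5*y + 3) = (y - 1)*(y + 1)*(y^2 + 2*y - 3) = (y - 1)^2*(y + 1)*(y + 3)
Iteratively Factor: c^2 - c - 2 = (c - 2)*(c + 1)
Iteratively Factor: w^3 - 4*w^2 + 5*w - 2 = (w - 1)*(w^2 - 3*w + 2) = (w - 2)*(w - 1)*(w - 1)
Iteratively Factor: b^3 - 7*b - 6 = (b - 3)*(b^2 + 3*b + 2) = (b - 3)*(b + 1)*(b + 2)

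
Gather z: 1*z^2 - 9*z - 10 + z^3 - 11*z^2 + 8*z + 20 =z^3 - 10*z^2 - z + 10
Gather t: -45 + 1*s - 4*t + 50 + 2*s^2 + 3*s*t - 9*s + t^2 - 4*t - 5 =2*s^2 - 8*s + t^2 + t*(3*s - 8)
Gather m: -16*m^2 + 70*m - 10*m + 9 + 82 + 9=-16*m^2 + 60*m + 100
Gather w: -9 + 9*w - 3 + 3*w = 12*w - 12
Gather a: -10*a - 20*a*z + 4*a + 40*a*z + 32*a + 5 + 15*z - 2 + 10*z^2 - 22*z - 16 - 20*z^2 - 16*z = a*(20*z + 26) - 10*z^2 - 23*z - 13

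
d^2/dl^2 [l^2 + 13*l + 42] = 2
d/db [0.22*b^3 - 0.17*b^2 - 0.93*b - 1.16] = 0.66*b^2 - 0.34*b - 0.93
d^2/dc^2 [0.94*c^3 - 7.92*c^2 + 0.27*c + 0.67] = 5.64*c - 15.84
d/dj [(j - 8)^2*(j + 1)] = 3*(j - 8)*(j - 2)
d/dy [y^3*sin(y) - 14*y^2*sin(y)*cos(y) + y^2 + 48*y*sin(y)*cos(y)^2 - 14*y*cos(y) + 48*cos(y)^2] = y^3*cos(y) + 3*y^2*sin(y) - 14*y^2*cos(2*y) + 14*y*sin(y) - 14*y*sin(2*y) + 12*y*cos(y) + 36*y*cos(3*y) + 2*y + 12*sin(y) - 48*sin(2*y) + 12*sin(3*y) - 14*cos(y)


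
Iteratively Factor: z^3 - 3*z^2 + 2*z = (z)*(z^2 - 3*z + 2) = z*(z - 2)*(z - 1)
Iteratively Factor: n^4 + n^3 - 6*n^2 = (n - 2)*(n^3 + 3*n^2) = n*(n - 2)*(n^2 + 3*n) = n*(n - 2)*(n + 3)*(n)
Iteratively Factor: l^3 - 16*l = (l - 4)*(l^2 + 4*l) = (l - 4)*(l + 4)*(l)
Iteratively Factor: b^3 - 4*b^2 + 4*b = (b)*(b^2 - 4*b + 4) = b*(b - 2)*(b - 2)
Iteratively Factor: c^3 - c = (c)*(c^2 - 1) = c*(c + 1)*(c - 1)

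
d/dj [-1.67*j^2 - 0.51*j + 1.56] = -3.34*j - 0.51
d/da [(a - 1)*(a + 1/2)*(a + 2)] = 3*a^2 + 3*a - 3/2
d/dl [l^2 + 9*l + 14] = 2*l + 9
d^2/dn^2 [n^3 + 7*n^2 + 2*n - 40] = 6*n + 14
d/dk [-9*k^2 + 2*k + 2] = 2 - 18*k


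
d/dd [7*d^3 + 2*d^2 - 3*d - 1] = 21*d^2 + 4*d - 3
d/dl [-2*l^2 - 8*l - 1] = -4*l - 8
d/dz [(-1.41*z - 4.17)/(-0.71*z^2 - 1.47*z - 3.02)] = (1.0011*z^2 + 2.0727*z - (1.41*z + 4.17)*(1.42*z + 1.47) + 4.2582)/(0.71*z^2 + 1.47*z + 3.02)^2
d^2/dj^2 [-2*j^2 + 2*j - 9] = -4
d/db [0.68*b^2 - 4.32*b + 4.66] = 1.36*b - 4.32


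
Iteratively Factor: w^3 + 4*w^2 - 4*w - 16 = (w + 4)*(w^2 - 4) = (w + 2)*(w + 4)*(w - 2)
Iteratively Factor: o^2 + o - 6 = (o - 2)*(o + 3)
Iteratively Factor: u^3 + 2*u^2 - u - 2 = (u - 1)*(u^2 + 3*u + 2) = (u - 1)*(u + 2)*(u + 1)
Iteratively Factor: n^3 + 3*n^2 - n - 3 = (n + 1)*(n^2 + 2*n - 3) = (n - 1)*(n + 1)*(n + 3)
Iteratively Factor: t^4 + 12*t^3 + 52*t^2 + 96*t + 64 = (t + 4)*(t^3 + 8*t^2 + 20*t + 16) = (t + 2)*(t + 4)*(t^2 + 6*t + 8) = (t + 2)^2*(t + 4)*(t + 4)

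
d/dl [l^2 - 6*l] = 2*l - 6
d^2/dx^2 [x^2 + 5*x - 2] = 2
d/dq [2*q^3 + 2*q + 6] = 6*q^2 + 2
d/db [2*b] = 2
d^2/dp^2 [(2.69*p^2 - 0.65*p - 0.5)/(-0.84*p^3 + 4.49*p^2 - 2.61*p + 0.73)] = (-3.79612800000001*p^6 + 2.75184000000002*p^5 + 24.9096960000001*p^4 - 92.9555839999999*p^3 + 124.742538*p^2 - 46.10013*p + 3.144288)/(0.592704*p^9 - 9.504432*p^8 + 56.3283*p^7 - 151.127369*p^6 + 191.539683*p^5 - 145.512318*p^4 + 70.451271*p^3 - 22.096662*p^2 + 4.172607*p - 0.389017)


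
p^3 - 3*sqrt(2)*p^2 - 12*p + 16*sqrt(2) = (p - 4*sqrt(2))*(p - sqrt(2))*(p + 2*sqrt(2))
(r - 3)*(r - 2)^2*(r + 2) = r^4 - 5*r^3 + 2*r^2 + 20*r - 24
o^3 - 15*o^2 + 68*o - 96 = (o - 8)*(o - 4)*(o - 3)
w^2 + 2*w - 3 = (w - 1)*(w + 3)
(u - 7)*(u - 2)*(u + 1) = u^3 - 8*u^2 + 5*u + 14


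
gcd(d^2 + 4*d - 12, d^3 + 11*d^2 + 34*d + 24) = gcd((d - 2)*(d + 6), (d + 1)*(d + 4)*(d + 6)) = d + 6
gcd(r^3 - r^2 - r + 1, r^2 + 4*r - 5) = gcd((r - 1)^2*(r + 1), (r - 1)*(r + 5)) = r - 1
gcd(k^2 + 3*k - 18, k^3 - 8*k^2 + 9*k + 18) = k - 3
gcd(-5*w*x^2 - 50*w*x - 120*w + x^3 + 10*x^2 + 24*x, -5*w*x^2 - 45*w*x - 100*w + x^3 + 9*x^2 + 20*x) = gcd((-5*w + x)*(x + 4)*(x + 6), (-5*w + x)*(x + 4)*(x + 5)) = -5*w*x - 20*w + x^2 + 4*x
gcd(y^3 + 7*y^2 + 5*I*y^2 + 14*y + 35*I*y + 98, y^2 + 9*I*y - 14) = y + 7*I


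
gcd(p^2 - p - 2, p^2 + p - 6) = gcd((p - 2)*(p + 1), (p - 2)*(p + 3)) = p - 2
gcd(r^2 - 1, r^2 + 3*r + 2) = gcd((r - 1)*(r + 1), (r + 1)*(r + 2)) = r + 1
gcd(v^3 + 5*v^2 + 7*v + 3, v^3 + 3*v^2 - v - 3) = v^2 + 4*v + 3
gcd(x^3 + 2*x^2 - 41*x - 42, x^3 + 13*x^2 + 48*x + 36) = x + 1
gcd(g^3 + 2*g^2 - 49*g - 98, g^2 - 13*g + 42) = g - 7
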